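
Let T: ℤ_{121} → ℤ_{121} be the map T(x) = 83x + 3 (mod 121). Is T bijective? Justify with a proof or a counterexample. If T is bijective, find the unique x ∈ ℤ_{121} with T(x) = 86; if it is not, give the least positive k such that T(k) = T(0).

1

If T(u) = T(v), then 83u ≡ 83v (mod 121). Because gcd(83, 121) = 1, we may cancel 83 to get u ≡ v (mod 121).
We now compute 83⁻¹ mod 121 explicitly. Euclid's algorithm: 121 = 1·83 + 38, 83 = 2·38 + 7, 38 = 5·7 + 3, 7 = 2·3 + 1; back-substituting gives 1 = 35·83 − 24·121, so 83⁻¹ ≡ 35 (mod 121).
Then y ↦ 35(y − 3) is a two-sided inverse to T, so every y ∈ ℤ_{121} has a preimage.
Hence T is bijective.
Since T is bijective, we find T⁻¹(86): we need 83x ≡ 86 − 3 ≡ 83 (mod 121). Using 83⁻¹ = 35: x ≡ 35·83 = 2905 = 24·121 + 1, so x = 1.
Check: T(1) = 83·1 + 3 = 86 ≡ 86 (mod 121).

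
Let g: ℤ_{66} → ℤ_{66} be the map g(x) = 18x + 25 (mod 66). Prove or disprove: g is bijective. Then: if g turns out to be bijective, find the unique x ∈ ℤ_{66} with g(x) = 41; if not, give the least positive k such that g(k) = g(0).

11

Recall that g is injective if g(x_1) = g(x_2) implies x_1 = x_2.
We have gcd(18, 66) = 6 > 1. Taking x_1 = 0 and x_2 = 11: g(0) = 25 and g(11) = 18·11 + 25 = 223 ≡ 25 (mod 66).
So g(0) = g(11) while 0 ≠ 11, so g is not injective, hence not bijective.
Since g is not bijective, we find the least positive k with g(k) = g(0): this means 18k ≡ 0 (mod 66), i.e. 66 ∣ 18k. Since gcd(18, 66) = 6, dividing through by 6 this holds exactly when 11 ∣ 3k, and as gcd(3, 11) = 1, exactly when 11 ∣ k.
The smallest positive such k is 11.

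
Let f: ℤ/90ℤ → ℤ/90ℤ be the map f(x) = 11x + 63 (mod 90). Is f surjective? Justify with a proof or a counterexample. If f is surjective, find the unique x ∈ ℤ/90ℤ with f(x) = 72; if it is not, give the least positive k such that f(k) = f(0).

Since gcd(11, 90) = 1, 11 is invertible modulo 90. Euclid's algorithm: 90 = 8·11 + 2, 11 = 5·2 + 1; back-substituting gives 1 = 41·11 − 5·90, so 11⁻¹ ≡ 41 (mod 90).
For any y ∈ ℤ/90ℤ, x = 41(y − 63) mod 90 satisfies f(x) = 11·41(y − 63) + 63 ≡ y (since 11·41 ≡ 1 mod 90). So every y has a preimage.
So f is surjective.
Since f is surjective, we compute f⁻¹(72): solve 11x + 63 ≡ 72 (mod 90), i.e. 11x ≡ 9 (mod 90).
Multiplying by 11⁻¹ = 41 gives x ≡ 41·9 = 369 = 4·90 + 9 ≡ 9 (mod 90).
Check: f(9) = 11·9 + 63 = 162 = 1·90 + 72 ≡ 72 (mod 90).

9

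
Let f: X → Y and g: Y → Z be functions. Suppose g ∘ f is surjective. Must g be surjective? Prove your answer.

Let c ∈ Z. Since g ∘ f is surjective, some a ∈ X has g(f(a)) = c. Then b = f(a) ∈ Y satisfies g(b) = c. So g is surjective.

surjective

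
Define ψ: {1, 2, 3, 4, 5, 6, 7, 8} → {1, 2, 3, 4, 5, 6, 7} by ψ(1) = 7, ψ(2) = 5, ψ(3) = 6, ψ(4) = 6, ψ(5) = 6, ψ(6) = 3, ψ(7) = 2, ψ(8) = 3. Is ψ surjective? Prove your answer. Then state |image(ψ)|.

No element maps to 1, so ψ is not surjective.
The image of ψ is {2, 3, 5, 6, 7}, which has 5 elements.

5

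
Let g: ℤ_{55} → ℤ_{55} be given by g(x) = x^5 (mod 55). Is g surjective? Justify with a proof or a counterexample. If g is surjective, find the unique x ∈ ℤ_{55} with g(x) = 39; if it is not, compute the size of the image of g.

15

g(2): Repeated squaring mod 55: 2^1 ≡ 2, 2^2 ≡ 2² = 4, 2^4 ≡ 4² = 16. Since 5 = 4 + 1, 2^5 ≡ 16·2: 16·2 = 32. So 2^5 ≡ 32 (mod 55).
g(7): Repeated squaring mod 55: 7^1 ≡ 7, 7^2 ≡ 7² = 49, 7^4 ≡ 49² = 2401 ≡ 36. Since 5 = 4 + 1, 7^5 ≡ 36·7: 36·7 = 252 ≡ 32. So 7^5 ≡ 32 (mod 55).
So g(2) = g(7) = 32 while 2 ≠ 7, so g is not injective.
A non-injective map from the 55-element set ℤ_{55} to itself takes at most 54 distinct values, so it cannot be surjective. Hence g is not surjective.
Since g is not surjective, we determine |image(g)|. Computing x^5 mod 55 for each x (by repeated squaring, reducing mod 55 at every step), the values g(0), g(1), …, g(54) are: 0, 1, 32, 23, 34, 45, 21, 32, 43, 34, 10, 11, 12, 43, 34, 45, 1, 32, 43, 54, 45, 21, 22, 23, 54, 45, 1, 12, 43, 54, 10, 1, 32, 33, 34, 10, 1, 12, 23, 54, 10, 21, 12, 43, 44, 45, 21, 12, 23, 34, 10, 21, 32, 23, 54.
The distinct values are {0, 1, 10, 11, 12, 21, 22, 23, 32, 33, 34, 43, 44, 45, 54}; there are 15 of them.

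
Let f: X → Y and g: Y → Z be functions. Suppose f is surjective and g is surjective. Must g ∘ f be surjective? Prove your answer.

surjective

Let c ∈ Z. Since g is surjective, there is b ∈ Y with g(b) = c. Since f is surjective, there is a ∈ X with f(a) = b.
Then (g ∘ f)(a) = g(b) = c. Hence g ∘ f is surjective.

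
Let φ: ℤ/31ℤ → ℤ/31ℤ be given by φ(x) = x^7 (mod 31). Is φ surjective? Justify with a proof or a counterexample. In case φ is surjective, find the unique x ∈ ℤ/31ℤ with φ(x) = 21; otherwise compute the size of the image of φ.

Since 31 is prime, the nonzero elements of ℤ/31ℤ form a cyclic group of order 30.
As gcd(7, 30) = 1, raising to the 7th power is a bijection on this group: if x_1^7 ≡ x_2^7 then (x_1x_2^{−1})^7 = 1, and the only element of order dividing gcd(7, 30) = 1 is 1, so x_1 = x_2.
With φ(0) = 0 this makes φ injective on all of ℤ/31ℤ, hence bijective (finite equal-size domain and codomain). In particular φ is surjective.
Since φ is surjective, we find the preimage of 21. The inverse of x ↦ x^7 on (ℤ/31ℤ)^× is x ↦ x^13, because 7·13 = 91 = 3·30 + 1 ≡ 1 (mod 30) and x^{30} = 1 for x ≠ 0 (Fermat). So φ⁻¹(21) = 21^13 mod 31.
Repeated squaring mod 31: 21^1 ≡ 21, 21^2 ≡ 21² = 441 ≡ 7, 21^4 ≡ 7² = 49 ≡ 18, 21^8 ≡ 18² = 324 ≡ 14. Since 13 = 8 + 4 + 1, 21^13 ≡ 14·18·21: 14·18 = 252 ≡ 4, then 4·21 = 84 ≡ 22. So 21^13 ≡ 22 (mod 31).
Hence φ⁻¹(21) = 22.

22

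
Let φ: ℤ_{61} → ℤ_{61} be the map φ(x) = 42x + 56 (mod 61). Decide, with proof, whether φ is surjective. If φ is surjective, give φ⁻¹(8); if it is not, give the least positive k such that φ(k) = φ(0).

Since gcd(42, 61) = 1, 42 is invertible modulo 61. Euclid's algorithm: 61 = 1·42 + 19, 42 = 2·19 + 4, 19 = 4·4 + 3, 4 = 1·3 + 1; back-substituting gives 1 = 16·42 − 11·61, so 42⁻¹ ≡ 16 (mod 61).
For any y ∈ ℤ_{61}, x = 16(y − 56) mod 61 satisfies φ(x) = 42·16(y − 56) + 56 ≡ y (since 42·16 ≡ 1 mod 61). So every y has a preimage.
So φ is surjective.
Since φ is surjective, we find φ⁻¹(8): we need 42x ≡ 8 − 56 ≡ 13 (mod 61). Using 42⁻¹ = 16: x ≡ 16·13 = 208 = 3·61 + 25, so x = 25.
Check: φ(25) = 42·25 + 56 = 1106 = 18·61 + 8 ≡ 8 (mod 61).

25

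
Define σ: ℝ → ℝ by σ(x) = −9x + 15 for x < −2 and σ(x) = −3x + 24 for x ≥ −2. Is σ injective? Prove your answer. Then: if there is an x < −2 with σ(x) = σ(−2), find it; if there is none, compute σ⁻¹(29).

Both pieces are strictly decreasing (slopes −9 and −3), so each is injective on its own interval.
The left piece maps (−∞, −2) onto (33, ∞); the right piece maps [−2, ∞) onto (−∞, 30].
These images are disjoint, so no value is attained by both pieces. Therefore σ is injective.
Because the two images are disjoint, no x < −2 has σ(x) = σ(−2), so we compute σ⁻¹(29): 29 lies in (−∞, 30], so solve −3x + 24 = 29: x = (29 − 24)/(−3) = −5/3.

-5/3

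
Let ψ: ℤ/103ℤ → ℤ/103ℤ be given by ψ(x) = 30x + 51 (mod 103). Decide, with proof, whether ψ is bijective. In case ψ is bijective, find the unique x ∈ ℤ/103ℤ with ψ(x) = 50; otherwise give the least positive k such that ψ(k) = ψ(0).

Suppose ψ(a) = ψ(b) in ℤ/103ℤ. Then 30a + 51 ≡ 30b + 51 (mod 103), therefore 30(a − b) ≡ 0 (mod 103).
Since gcd(30, 103) = 1, 30 is invertible modulo 103, hence a − b ≡ 0 (mod 103), i.e. a = b.
We now compute 30⁻¹ mod 103 explicitly. Euclid's algorithm: 103 = 3·30 + 13, 30 = 2·13 + 4, 13 = 3·4 + 1; back-substituting gives 1 = 79·30 − 23·103, so 30⁻¹ ≡ 79 (mod 103).
For any y ∈ ℤ/103ℤ, x = 79(y − 51) mod 103 satisfies ψ(x) = 30·79(y − 51) + 51 ≡ y (since 30·79 ≡ 1 mod 103). So every y has a preimage.
Thus ψ is bijective.
Since ψ is bijective, we compute ψ⁻¹(50): solve 30x + 51 ≡ 50 (mod 103), i.e. 30x ≡ 102 (mod 103).
Multiplying by 30⁻¹ = 79 gives x ≡ 79·102 = 8058 = 78·103 + 24 ≡ 24 (mod 103).
Check: ψ(24) = 30·24 + 51 = 771 = 7·103 + 50 ≡ 50 (mod 103).

24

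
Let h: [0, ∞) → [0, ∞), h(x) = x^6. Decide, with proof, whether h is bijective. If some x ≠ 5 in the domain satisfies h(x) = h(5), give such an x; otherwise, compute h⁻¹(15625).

On [0, ∞), x ↦ x^6 is strictly increasing (injective) and for any y ∈ [0, ∞) the 6th root y^{1/6} lies in [0, ∞) (surjective). So h is bijective.
Since x ↦ x^6 is strictly increasing on [0, ∞), it is injective there, so no x ≠ 5 in the domain has h(x) = h(5). We therefore compute h⁻¹(15625) = 15625^{1/6} = 5 (indeed 5^6 = 15625).

5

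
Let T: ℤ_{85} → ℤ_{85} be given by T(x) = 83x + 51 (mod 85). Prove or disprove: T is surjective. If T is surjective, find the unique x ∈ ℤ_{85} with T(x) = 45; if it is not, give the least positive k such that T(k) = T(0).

Recall: T is surjective if every y in the codomain equals T(x) for some x in the domain.
Since gcd(83, 85) = 1, 83 is invertible modulo 85. Euclid's algorithm: 85 = 1·83 + 2, 83 = 41·2 + 1; back-substituting gives 1 = 42·83 − 41·85, so 83⁻¹ ≡ 42 (mod 85).
For any y ∈ ℤ_{85}, x = 42(y − 51) mod 85 satisfies T(x) = 83·42(y − 51) + 51 ≡ y (since 83·42 ≡ 1 mod 85). So every y has a preimage.
Thus T is surjective.
Since T is surjective, we find T⁻¹(45): we need 83x ≡ 45 − 51 ≡ 79 (mod 85). Using 83⁻¹ = 42: x ≡ 42·79 = 3318 = 39·85 + 3, so x = 3.
Check: T(3) = 83·3 + 51 = 300 = 3·85 + 45 ≡ 45 (mod 85).

3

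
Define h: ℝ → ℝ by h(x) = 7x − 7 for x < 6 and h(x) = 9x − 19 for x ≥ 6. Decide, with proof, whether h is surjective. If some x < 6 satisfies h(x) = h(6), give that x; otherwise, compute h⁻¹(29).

36/7

Both pieces are strictly increasing (slopes 7 and 9), so each is injective on its own interval.
The left piece maps (−∞, 6) onto (−∞, 35); the right piece maps [6, ∞) onto [35, ∞).
These images together cover ℝ, so h is surjective.
Because the two images are disjoint, no x < 6 has h(x) = h(6), so we compute h⁻¹(29): 29 lies in (−∞, 35), so solve 7x − 7 = 29: x = (29 + 7)/7 = 36/7.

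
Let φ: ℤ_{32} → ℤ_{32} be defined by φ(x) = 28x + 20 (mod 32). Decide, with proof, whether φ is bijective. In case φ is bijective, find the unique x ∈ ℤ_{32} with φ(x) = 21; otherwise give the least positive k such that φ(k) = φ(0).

8

By definition, φ is injective if φ(x_1) = φ(x_2) implies x_1 = x_2.
We have gcd(28, 32) = 4 > 1. Taking x_1 = 0 and x_2 = 8: φ(0) = 20 and φ(8) = 28·8 + 20 = 244 ≡ 20 (mod 32).
So φ(0) = φ(8) while 0 ≠ 8, hence φ is not injective, hence not bijective.
Since φ is not bijective, we find the least positive k with φ(k) = φ(0): this means 28k ≡ 0 (mod 32), i.e. 32 ∣ 28k. Since gcd(28, 32) = 4, dividing through by 4 this holds exactly when 8 ∣ 7k, and as gcd(7, 8) = 1, exactly when 8 ∣ k.
The smallest positive such k is 8.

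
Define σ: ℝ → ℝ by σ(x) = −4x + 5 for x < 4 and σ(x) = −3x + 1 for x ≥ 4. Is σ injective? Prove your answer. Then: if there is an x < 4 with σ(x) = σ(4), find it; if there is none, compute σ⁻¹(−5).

5/2

Both pieces are strictly decreasing (slopes −4 and −3), so each is injective on its own interval.
The left piece maps (−∞, 4) onto (−11, ∞); the right piece maps [4, ∞) onto (−∞, −11].
These images are disjoint, so no value is attained by both pieces. Hence σ is injective.
Because the two images are disjoint, no x < 4 has σ(x) = σ(4), so we compute σ⁻¹(−5): −5 lies in (−11, ∞), so solve −4x + 5 = −5: x = (−5 − 5)/(−4) = 5/2.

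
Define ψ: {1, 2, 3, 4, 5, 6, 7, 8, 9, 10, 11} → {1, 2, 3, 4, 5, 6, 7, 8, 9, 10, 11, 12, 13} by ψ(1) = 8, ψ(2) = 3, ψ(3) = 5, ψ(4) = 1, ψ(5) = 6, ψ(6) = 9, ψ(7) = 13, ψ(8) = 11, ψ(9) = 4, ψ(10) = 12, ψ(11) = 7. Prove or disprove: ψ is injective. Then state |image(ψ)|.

The values ψ(1), …, ψ(11) are 8, 3, 5, 1, 6, 9, 13, 11, 4, 12, 7 — all distinct.
So ψ(u) = ψ(v) only when u = v, and ψ is injective.
The image of ψ is {1, 3, 4, 5, 6, 7, 8, 9, 11, 12, 13}, which has 11 elements.

11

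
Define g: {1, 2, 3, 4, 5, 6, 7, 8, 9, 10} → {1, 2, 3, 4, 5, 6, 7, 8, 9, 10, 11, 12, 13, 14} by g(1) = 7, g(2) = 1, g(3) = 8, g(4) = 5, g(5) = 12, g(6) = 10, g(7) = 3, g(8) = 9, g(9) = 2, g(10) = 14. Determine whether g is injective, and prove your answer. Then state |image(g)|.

The values g(1), …, g(10) are 7, 1, 8, 5, 12, 10, 3, 9, 2, 14 — all distinct.
So g(x_1) = g(x_2) only when x_1 = x_2, and g is injective.
The image of g is {1, 2, 3, 5, 7, 8, 9, 10, 12, 14}, which has 10 elements.

10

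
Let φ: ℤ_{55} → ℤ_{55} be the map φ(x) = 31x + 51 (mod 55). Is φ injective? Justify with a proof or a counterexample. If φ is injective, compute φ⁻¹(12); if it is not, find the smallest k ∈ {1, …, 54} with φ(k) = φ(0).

Recall: injectivity means: for all s, t in the domain, φ(s) = φ(t) implies s = t.
Suppose φ(s) = φ(t) in ℤ_{55}. Then 31s + 51 ≡ 31t + 51 (mod 55), therefore 31(s − t) ≡ 0 (mod 55).
Since gcd(31, 55) = 1, 31 is invertible modulo 55, hence s − t ≡ 0 (mod 55), i.e. s = t.
Thus φ is injective.
We now compute 31⁻¹ mod 55 explicitly. Euclid's algorithm: 55 = 1·31 + 24, 31 = 1·24 + 7, 24 = 3·7 + 3, 7 = 2·3 + 1; back-substituting gives 1 = 16·31 − 9·55, so 31⁻¹ ≡ 16 (mod 55).
Since φ is injective, we find φ⁻¹(12): we need 31x ≡ 12 − 51 ≡ 16 (mod 55). Using 31⁻¹ = 16: x ≡ 16·16 = 256 = 4·55 + 36, so x = 36.
Check: φ(36) = 31·36 + 51 = 1167 = 21·55 + 12 ≡ 12 (mod 55).

36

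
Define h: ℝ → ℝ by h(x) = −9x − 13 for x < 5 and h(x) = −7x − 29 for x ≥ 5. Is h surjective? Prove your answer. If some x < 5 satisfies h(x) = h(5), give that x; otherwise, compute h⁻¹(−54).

Both pieces are strictly decreasing (slopes −9 and −7), so each is injective on its own interval.
The left piece maps (−∞, 5) onto (−58, ∞); the right piece maps [5, ∞) onto (−∞, −64].
The union (−58, ∞) ∪ (−∞, −64] omits the interval between −58 and −64; in particular −58 has no preimage. So h is not surjective.
Because the two images are disjoint, no x < 5 has h(x) = h(5), so we compute h⁻¹(−54): −54 lies in (−58, ∞), so solve −9x − 13 = −54: x = (−54 + 13)/(−9) = 41/9.

41/9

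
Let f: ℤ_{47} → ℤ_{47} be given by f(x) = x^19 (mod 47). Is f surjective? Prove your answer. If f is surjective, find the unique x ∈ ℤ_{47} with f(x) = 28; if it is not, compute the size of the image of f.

Since 47 is prime, the nonzero elements of ℤ_{47} form a cyclic group of order 46.
As gcd(19, 46) = 1, raising to the 19th power is a bijection on this group: if u^19 ≡ v^19 then (uv^{−1})^19 = 1, and the only element of order dividing gcd(19, 46) = 1 is 1, so u = v.
With f(0) = 0 this makes f injective on all of ℤ_{47}, hence bijective (finite equal-size domain and codomain). In particular f is surjective.
Since f is surjective, we find the preimage of 28. The inverse of x ↦ x^19 on (ℤ_{47})^× is x ↦ x^17, because 19·17 = 323 = 7·46 + 1 ≡ 1 (mod 46) and x^{46} = 1 for x ≠ 0 (Fermat). So f⁻¹(28) = 28^17 mod 47.
Repeated squaring mod 47: 28^1 ≡ 28, 28^2 ≡ 28² = 784 ≡ 32, 28^4 ≡ 32² = 1024 ≡ 37, 28^8 ≡ 37² = 1369 ≡ 6, 28^16 ≡ 6² = 36. Since 17 = 16 + 1, 28^17 ≡ 36·28: 36·28 = 1008 ≡ 21. So 28^17 ≡ 21 (mod 47).
Hence f⁻¹(28) = 21.

21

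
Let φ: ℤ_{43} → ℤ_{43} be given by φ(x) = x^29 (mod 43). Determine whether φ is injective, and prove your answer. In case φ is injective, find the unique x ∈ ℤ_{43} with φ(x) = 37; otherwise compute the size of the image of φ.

Since 43 is prime, the nonzero elements of ℤ_{43} form a cyclic group of order 42.
As gcd(29, 42) = 1, raising to the 29th power is a bijection on this group: if u^29 ≡ v^29 then (uv^{−1})^29 = 1, and the only element of order dividing gcd(29, 42) = 1 is 1, so u = v.
With φ(0) = 0 this makes φ injective on all of ℤ_{43}, hence bijective (finite equal-size domain and codomain). In particular φ is injective.
Since φ is injective, we find the preimage of 37. The inverse of x ↦ x^29 on (ℤ_{43})^× is x ↦ x^29, because 29·29 = 841 = 20·42 + 1 ≡ 1 (mod 42) and x^{42} = 1 for x ≠ 0 (Fermat). So φ⁻¹(37) = 37^29 mod 43.
Repeated squaring mod 43: 37^1 ≡ 37, 37^2 ≡ 37² = 1369 ≡ 36, 37^4 ≡ 36² = 1296 ≡ 6, 37^8 ≡ 6² = 36, 37^16 ≡ 36² = 1296 ≡ 6. Since 29 = 16 + 8 + 4 + 1, 37^29 ≡ 6·36·6·37: 6·36 = 216 ≡ 1, then 1·6 = 6, then 6·37 = 222 ≡ 7. So 37^29 ≡ 7 (mod 43).
Hence φ⁻¹(37) = 7.

7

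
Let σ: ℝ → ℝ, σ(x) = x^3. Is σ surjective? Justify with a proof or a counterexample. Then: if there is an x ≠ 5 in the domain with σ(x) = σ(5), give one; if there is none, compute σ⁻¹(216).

6

For any y ∈ ℝ, x = y^{1/3} ∈ ℝ gives σ(x) = y, so σ is surjective.
Since x ↦ x^3 is strictly increasing on ℝ, it is injective there, so no x ≠ 5 in the domain has σ(x) = σ(5). We therefore compute σ⁻¹(216) = 216^{1/3} = 6 (indeed 6^3 = 216).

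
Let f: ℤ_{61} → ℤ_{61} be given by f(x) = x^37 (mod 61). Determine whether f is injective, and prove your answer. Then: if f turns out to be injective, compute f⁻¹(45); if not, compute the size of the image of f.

Since 61 is prime, the nonzero elements of ℤ_{61} form a cyclic group of order 60.
As gcd(37, 60) = 1, raising to the 37th power is a bijection on this group: if s^37 ≡ t^37 then (st^{−1})^37 = 1, and the only element of order dividing gcd(37, 60) = 1 is 1, so s = t.
With f(0) = 0 this makes f injective on all of ℤ_{61}, hence bijective (finite equal-size domain and codomain). In particular f is injective.
Since f is injective, we find the preimage of 45. The inverse of x ↦ x^37 on (ℤ_{61})^× is x ↦ x^13, because 37·13 = 481 = 8·60 + 1 ≡ 1 (mod 60) and x^{60} = 1 for x ≠ 0 (Fermat). So f⁻¹(45) = 45^13 mod 61.
Repeated squaring mod 61: 45^1 ≡ 45, 45^2 ≡ 45² = 2025 ≡ 12, 45^4 ≡ 12² = 144 ≡ 22, 45^8 ≡ 22² = 484 ≡ 57. Since 13 = 8 + 4 + 1, 45^13 ≡ 57·22·45: 57·22 = 1254 ≡ 34, then 34·45 = 1530 ≡ 5. So 45^13 ≡ 5 (mod 61).
Hence f⁻¹(45) = 5.

5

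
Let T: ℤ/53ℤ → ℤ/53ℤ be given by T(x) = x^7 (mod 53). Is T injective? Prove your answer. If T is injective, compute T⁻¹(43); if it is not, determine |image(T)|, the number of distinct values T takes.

6

Since 53 is prime, the nonzero elements of ℤ/53ℤ form a cyclic group of order 52.
As gcd(7, 52) = 1, raising to the 7th power is a bijection on this group: if a^7 ≡ b^7 then (ab^{−1})^7 = 1, and the only element of order dividing gcd(7, 52) = 1 is 1, so a = b.
With T(0) = 0 this makes T injective on all of ℤ/53ℤ, hence bijective (finite equal-size domain and codomain). In particular T is injective.
Since T is injective, we find the preimage of 43. The inverse of x ↦ x^7 on (ℤ/53ℤ)^× is x ↦ x^15, because 7·15 = 105 = 2·52 + 1 ≡ 1 (mod 52) and x^{52} = 1 for x ≠ 0 (Fermat). So T⁻¹(43) = 43^15 mod 53.
Repeated squaring mod 53: 43^1 ≡ 43, 43^2 ≡ 43² = 1849 ≡ 47, 43^4 ≡ 47² = 2209 ≡ 36, 43^8 ≡ 36² = 1296 ≡ 24. Since 15 = 8 + 4 + 2 + 1, 43^15 ≡ 24·36·47·43: 24·36 = 864 ≡ 16, then 16·47 = 752 ≡ 10, then 10·43 = 430 ≡ 6. So 43^15 ≡ 6 (mod 53).
Hence T⁻¹(43) = 6.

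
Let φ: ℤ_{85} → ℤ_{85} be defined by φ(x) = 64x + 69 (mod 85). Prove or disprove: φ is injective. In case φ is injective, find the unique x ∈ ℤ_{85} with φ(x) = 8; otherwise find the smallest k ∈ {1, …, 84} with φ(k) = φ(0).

Recall that φ is injective if φ(s) = φ(t) implies s = t.
If φ(s) = φ(t), then 64s ≡ 64t (mod 85). Because gcd(64, 85) = 1, we may cancel 64 to get s ≡ t (mod 85).
Therefore φ is injective.
We now compute 64⁻¹ mod 85 explicitly. Euclid's algorithm: 85 = 1·64 + 21, 64 = 3·21 + 1; back-substituting gives 1 = 4·64 − 3·85, so 64⁻¹ ≡ 4 (mod 85).
Since φ is injective, we compute φ⁻¹(8): solve 64x + 69 ≡ 8 (mod 85), i.e. 64x ≡ 24 (mod 85).
Multiplying by 64⁻¹ = 4 gives x ≡ 4·24 = 96 = 1·85 + 11 ≡ 11 (mod 85).
Check: φ(11) = 64·11 + 69 = 773 = 9·85 + 8 ≡ 8 (mod 85).

11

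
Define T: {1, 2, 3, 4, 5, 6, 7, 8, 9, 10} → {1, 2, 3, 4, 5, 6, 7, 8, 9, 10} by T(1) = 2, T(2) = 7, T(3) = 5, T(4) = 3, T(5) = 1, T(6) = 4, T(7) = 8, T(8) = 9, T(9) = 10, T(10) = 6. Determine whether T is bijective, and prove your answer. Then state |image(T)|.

The values 2, 7, 5, 3, 1, 4, 8, 9, 10, 6 are a permutation of {1, 2, 3, 4, 5, 6, 7, 8, 9, 10}: each element appears exactly once.
So T is injective and surjective, hence bijective.
The image of T is {1, 2, 3, 4, 5, 6, 7, 8, 9, 10}, which has 10 elements.

10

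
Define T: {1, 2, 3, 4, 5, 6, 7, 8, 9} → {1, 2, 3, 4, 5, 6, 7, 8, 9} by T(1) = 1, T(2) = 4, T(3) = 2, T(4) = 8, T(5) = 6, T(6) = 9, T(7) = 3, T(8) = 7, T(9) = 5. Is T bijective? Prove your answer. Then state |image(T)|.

The values 1, 4, 2, 8, 6, 9, 3, 7, 5 are a permutation of {1, 2, 3, 4, 5, 6, 7, 8, 9}: each element appears exactly once.
So T is injective and surjective, hence bijective.
The image of T is {1, 2, 3, 4, 5, 6, 7, 8, 9}, which has 9 elements.

9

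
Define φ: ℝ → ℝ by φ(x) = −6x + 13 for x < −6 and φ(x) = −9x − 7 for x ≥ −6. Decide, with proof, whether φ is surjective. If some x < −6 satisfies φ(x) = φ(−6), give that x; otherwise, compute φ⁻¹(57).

-22/3

Both pieces are strictly decreasing (slopes −6 and −9), so each is injective on its own interval.
The left piece maps (−∞, −6) onto (49, ∞); the right piece maps [−6, ∞) onto (−∞, 47].
The union (49, ∞) ∪ (−∞, 47] omits the interval between 49 and 47; in particular 49 has no preimage. So φ is not surjective.
Because the two images are disjoint, no x < −6 has φ(x) = φ(−6), so we compute φ⁻¹(57): 57 lies in (49, ∞), so solve −6x + 13 = 57: x = (57 − 13)/(−6) = −22/3.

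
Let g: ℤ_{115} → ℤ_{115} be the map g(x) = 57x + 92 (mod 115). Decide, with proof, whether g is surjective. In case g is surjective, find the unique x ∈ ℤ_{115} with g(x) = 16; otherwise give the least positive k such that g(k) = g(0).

Recall: g is surjective if every y in the codomain equals g(x) for some x in the domain.
Since gcd(57, 115) = 1, 57 is invertible modulo 115. Euclid's algorithm: 115 = 2·57 + 1; back-substituting gives 1 = 113·57 − 56·115, so 57⁻¹ ≡ 113 (mod 115).
For any y ∈ ℤ_{115}, x = 113(y − 92) mod 115 satisfies g(x) = 57·113(y − 92) + 92 ≡ y (since 57·113 ≡ 1 mod 115). So every y has a preimage.
So g is surjective.
Since g is surjective, we compute g⁻¹(16): solve 57x + 92 ≡ 16 (mod 115), i.e. 57x ≡ 39 (mod 115).
Multiplying by 57⁻¹ = 113 gives x ≡ 113·39 = 4407 = 38·115 + 37 ≡ 37 (mod 115).
Check: g(37) = 57·37 + 92 = 2201 = 19·115 + 16 ≡ 16 (mod 115).

37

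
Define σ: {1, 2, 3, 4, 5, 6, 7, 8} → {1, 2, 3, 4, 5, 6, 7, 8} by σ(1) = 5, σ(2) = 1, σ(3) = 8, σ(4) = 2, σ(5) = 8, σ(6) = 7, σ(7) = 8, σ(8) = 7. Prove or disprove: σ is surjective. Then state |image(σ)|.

No element maps to 3, so σ is not surjective.
The image of σ is {1, 2, 5, 7, 8}, which has 5 elements.

5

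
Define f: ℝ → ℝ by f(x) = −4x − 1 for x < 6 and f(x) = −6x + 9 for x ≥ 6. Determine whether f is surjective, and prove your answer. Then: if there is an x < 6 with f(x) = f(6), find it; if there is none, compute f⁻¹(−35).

22/3

Both pieces are strictly decreasing (slopes −4 and −6), so each is injective on its own interval.
The left piece maps (−∞, 6) onto (−25, ∞); the right piece maps [6, ∞) onto (−∞, −27].
The union (−25, ∞) ∪ (−∞, −27] omits the interval between −25 and −27; in particular −25 has no preimage. So f is not surjective.
Because the two images are disjoint, no x < 6 has f(x) = f(6), so we compute f⁻¹(−35): −35 lies in (−∞, −27], so solve −6x + 9 = −35: x = (−35 − 9)/(−6) = 22/3.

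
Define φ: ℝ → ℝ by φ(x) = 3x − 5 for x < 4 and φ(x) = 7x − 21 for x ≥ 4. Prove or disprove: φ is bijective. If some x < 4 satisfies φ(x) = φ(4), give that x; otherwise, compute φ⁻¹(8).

Both pieces are strictly increasing (slopes 3 and 7), so each is injective on its own interval.
The left piece maps (−∞, 4) onto (−∞, 7); the right piece maps [4, ∞) onto [7, ∞).
Since 7 = 7, the images partition ℝ: φ is injective and surjective, hence bijective.
Because the two images are disjoint, no x < 4 has φ(x) = φ(4), so we compute φ⁻¹(8): 8 lies in [7, ∞), so solve 7x − 21 = 8: x = (8 + 21)/7 = 29/7.

29/7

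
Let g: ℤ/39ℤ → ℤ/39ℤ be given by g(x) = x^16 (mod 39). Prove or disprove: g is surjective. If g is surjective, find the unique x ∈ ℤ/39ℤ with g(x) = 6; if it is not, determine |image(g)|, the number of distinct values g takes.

8

g(1) = 1^16 = 1.
g(5): Repeated squaring mod 39: 5^1 ≡ 5, 5^2 ≡ 5² = 25, 5^4 ≡ 25² = 625 ≡ 1, 5^8 ≡ 1² = 1, 5^16 ≡ 1² = 1. So 5^16 ≡ 1 (mod 39).
So g(1) = g(5) = 1 while 1 ≠ 5, hence g is not injective.
A non-injective map from the 39-element set ℤ/39ℤ to itself takes at most 38 distinct values, so it cannot be surjective. Thus g is not surjective.
Since g is not surjective, we determine |image(g)|. Computing x^16 mod 39 for each x (by repeated squaring, reducing mod 39 at every step), the values g(0), g(1), …, g(38) are: 0, 1, 16, 3, 22, 1, 9, 22, 1, 9, 16, 16, 27, 13, 1, 3, 16, 22, 27, 22, 22, 27, 22, 16, 3, 1, 13, 27, 16, 16, 9, 1, 22, 9, 1, 22, 3, 16, 1.
The distinct values are {0, 1, 3, 9, 13, 16, 22, 27}; there are 8 of them.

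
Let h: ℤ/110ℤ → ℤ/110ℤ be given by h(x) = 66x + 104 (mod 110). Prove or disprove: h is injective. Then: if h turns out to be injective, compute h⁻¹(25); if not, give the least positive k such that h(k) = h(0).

Recall that h is injective when h(x_1) = h(x_2) forces x_1 = x_2.
We have gcd(66, 110) = 22 > 1. Taking x_1 = 0 and x_2 = 5: h(0) = 104 and h(5) = 66·5 + 104 = 434 ≡ 104 (mod 110).
So h(0) = h(5) while 0 ≠ 5, hence h is not injective.
Since h is not injective, we find the least positive k with h(k) = h(0): this means 66k ≡ 0 (mod 110), i.e. 110 ∣ 66k. Since gcd(66, 110) = 22, dividing through by 22 this holds exactly when 5 ∣ 3k, and as gcd(3, 5) = 1, exactly when 5 ∣ k.
The smallest positive such k is 5.

5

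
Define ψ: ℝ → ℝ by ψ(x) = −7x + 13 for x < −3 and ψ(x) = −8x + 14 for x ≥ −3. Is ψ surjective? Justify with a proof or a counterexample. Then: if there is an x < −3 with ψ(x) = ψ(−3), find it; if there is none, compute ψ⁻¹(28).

-25/7

Both pieces are strictly decreasing (slopes −7 and −8), so each is injective on its own interval.
The left piece maps (−∞, −3) onto (34, ∞); the right piece maps [−3, ∞) onto (−∞, 38].
The union (34, ∞) ∪ (−∞, 38] covers ℝ, so ψ is surjective.
For the follow-up: the images overlap, so an x < −3 with ψ(x) = ψ(−3) exists. ψ(−3) = 38; solving −7x + 13 = 38 for x < −3 gives x = (38 − 13)/(−7) = −25/7.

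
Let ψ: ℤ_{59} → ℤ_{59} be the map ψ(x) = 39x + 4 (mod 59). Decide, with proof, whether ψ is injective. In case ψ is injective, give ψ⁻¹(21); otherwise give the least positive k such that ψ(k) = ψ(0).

If ψ(s) = ψ(t), then 39s ≡ 39t (mod 59). Because gcd(39, 59) = 1, we may cancel 39 to get s ≡ t (mod 59).
Thus ψ is injective.
We now compute 39⁻¹ mod 59 explicitly. Euclid's algorithm: 59 = 1·39 + 20, 39 = 1·20 + 19, 20 = 1·19 + 1; back-substituting gives 1 = 56·39 − 37·59, so 39⁻¹ ≡ 56 (mod 59).
Since ψ is injective, we find ψ⁻¹(21): we need 39x ≡ 21 − 4 ≡ 17 (mod 59). Using 39⁻¹ = 56: x ≡ 56·17 = 952 = 16·59 + 8, so x = 8.
Check: ψ(8) = 39·8 + 4 = 316 = 5·59 + 21 ≡ 21 (mod 59).

8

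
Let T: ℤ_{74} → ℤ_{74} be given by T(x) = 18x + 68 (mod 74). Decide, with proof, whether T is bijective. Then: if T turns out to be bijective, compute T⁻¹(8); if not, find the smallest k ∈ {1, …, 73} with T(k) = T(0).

We have gcd(18, 74) = 2 > 1. Taking u = 0 and v = 37: T(0) = 68 and T(37) = 18·37 + 68 = 734 ≡ 68 (mod 74).
So T(0) = T(37) while 0 ≠ 37, so T is not injective, hence not bijective.
Since T is not bijective, we find the least positive k with T(k) = T(0): this means 18k ≡ 0 (mod 74), i.e. 74 ∣ 18k. Since gcd(18, 74) = 2, dividing through by 2 this holds exactly when 37 ∣ 9k, and as gcd(9, 37) = 1, exactly when 37 ∣ k.
The smallest positive such k is 37.

37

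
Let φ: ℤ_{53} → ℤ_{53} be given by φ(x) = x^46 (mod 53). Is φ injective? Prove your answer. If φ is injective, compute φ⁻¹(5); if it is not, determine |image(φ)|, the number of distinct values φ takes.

φ(26): Repeated squaring mod 53: 26^1 ≡ 26, 26^2 ≡ 26² = 676 ≡ 40, 26^4 ≡ 40² = 1600 ≡ 10, 26^8 ≡ 10² = 100 ≡ 47, 26^16 ≡ 47² = 2209 ≡ 36, 26^32 ≡ 36² = 1296 ≡ 24. Since 46 = 32 + 8 + 4 + 2, 26^46 ≡ 24·47·10·40: 24·47 = 1128 ≡ 15, then 15·10 = 150 ≡ 44, then 44·40 = 1760 ≡ 11. So 26^46 ≡ 11 (mod 53).
φ(27): Repeated squaring mod 53: 27^1 ≡ 27, 27^2 ≡ 27² = 729 ≡ 40, 27^4 ≡ 40² = 1600 ≡ 10, 27^8 ≡ 10² = 100 ≡ 47, 27^16 ≡ 47² = 2209 ≡ 36, 27^32 ≡ 36² = 1296 ≡ 24. Since 46 = 32 + 8 + 4 + 2, 27^46 ≡ 24·47·10·40: 24·47 = 1128 ≡ 15, then 15·10 = 150 ≡ 44, then 44·40 = 1760 ≡ 11. So 27^46 ≡ 11 (mod 53).
So φ(26) = φ(27) = 11 while 26 ≠ 27, so φ is not injective.
Since φ is not injective, we determine |image(φ)|. Computing x^46 mod 53 for each x (by repeated squaring, reducing mod 53 at every step), the values φ(0), φ(1), …, φ(52) are: 0, 1, 29, 4, 46, 37, 10, 24, 9, 16, 13, 28, 25, 15, 7, 42, 49, 47, 40, 38, 6, 43, 17, 52, 36, 44, 11, 11, 44, 36, 52, 17, 43, 6, 38, 40, 47, 49, 42, 7, 15, 25, 28, 13, 16, 9, 24, 10, 37, 46, 4, 29, 1.
The distinct values are {0, 1, 4, 6, 7, 9, 10, 11, 13, 15, 16, 17, 24, 25, 28, 29, 36, 37, 38, 40, 42, 43, 44, 46, 47, 49, 52}; there are 27 of them.

27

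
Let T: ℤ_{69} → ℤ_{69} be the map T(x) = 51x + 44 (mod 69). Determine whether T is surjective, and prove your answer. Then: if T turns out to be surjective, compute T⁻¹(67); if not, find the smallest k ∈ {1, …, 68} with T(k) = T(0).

23

Since gcd(51, 69) = 3, we have 51x ≡ 0 (mod 3) for all x, so T(x) ≡ 2 (mod 3).
But 0 ≢ 2 (mod 3), so 0 ∈ ℤ_{69} has no preimage. So T is not surjective.
Since T is not surjective, we find the least positive k with T(k) = T(0): this means 51k ≡ 0 (mod 69), i.e. 69 ∣ 51k. Since gcd(51, 69) = 3, dividing through by 3 this holds exactly when 23 ∣ 17k, and as gcd(17, 23) = 1, exactly when 23 ∣ k.
The smallest positive such k is 23.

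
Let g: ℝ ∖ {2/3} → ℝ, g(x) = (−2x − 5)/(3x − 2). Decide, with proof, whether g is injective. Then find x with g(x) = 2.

Suppose g(a) = g(b). Cross-multiplying: (−2a − 5)(3b − 2) = (−2b − 5)(3a − 2).
Expanding both sides and cancelling the symmetric terms leaves 19·(a − b) = 0. Since 19 ≠ 0, a = b. So g is injective.
Solving g(x) = 2: cross-multiplying gives −2x − 5 = 2(3x − 2), which rearranges to −8x = 1, so x = −1/8.

-1/8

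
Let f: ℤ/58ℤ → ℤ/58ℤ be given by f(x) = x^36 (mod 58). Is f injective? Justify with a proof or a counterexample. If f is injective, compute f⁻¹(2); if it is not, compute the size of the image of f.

f(3): Repeated squaring mod 58: 3^1 ≡ 3, 3^2 ≡ 3² = 9, 3^4 ≡ 9² = 81 ≡ 23, 3^8 ≡ 23² = 529 ≡ 7, 3^16 ≡ 7² = 49, 3^32 ≡ 49² = 2401 ≡ 23. Since 36 = 32 + 4, 3^36 ≡ 23·23: 23·23 = 529 ≡ 7. So 3^36 ≡ 7 (mod 58).
f(7): Repeated squaring mod 58: 7^1 ≡ 7, 7^2 ≡ 7² = 49, 7^4 ≡ 49² = 2401 ≡ 23, 7^8 ≡ 23² = 529 ≡ 7, 7^16 ≡ 7² = 49, 7^32 ≡ 49² = 2401 ≡ 23. Since 36 = 32 + 4, 7^36 ≡ 23·23: 23·23 = 529 ≡ 7. So 7^36 ≡ 7 (mod 58).
So f(3) = f(7) = 7 while 3 ≠ 7, thus f is not injective.
Since f is not injective, we determine |image(f)|. Computing x^36 mod 58 for each x (by repeated squaring, reducing mod 58 at every step), the values f(0), f(1), …, f(57) are: 0, 1, 24, 7, 54, 53, 52, 7, 20, 49, 54, 45, 30, 45, 52, 23, 16, 1, 16, 25, 20, 49, 36, 23, 24, 25, 36, 53, 30, 29, 30, 53, 36, 25, 24, 23, 36, 49, 20, 25, 16, 1, 16, 23, 52, 45, 30, 45, 54, 49, 20, 7, 52, 53, 54, 7, 24, 1.
The distinct values are {0, 1, 7, 16, 20, 23, 24, 25, 29, 30, 36, 45, 49, 52, 53, 54}; there are 16 of them.

16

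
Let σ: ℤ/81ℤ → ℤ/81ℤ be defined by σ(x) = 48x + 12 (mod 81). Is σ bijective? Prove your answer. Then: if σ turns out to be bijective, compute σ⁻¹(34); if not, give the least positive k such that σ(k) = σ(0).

27

We have gcd(48, 81) = 3 > 1. Taking a = 0 and b = 27: σ(0) = 12 and σ(27) = 48·27 + 12 = 1308 ≡ 12 (mod 81).
So σ(0) = σ(27) while 0 ≠ 27, therefore σ is not injective, hence not bijective.
Since σ is not bijective, we find the least positive k with σ(k) = σ(0): this means 48k ≡ 0 (mod 81), i.e. 81 ∣ 48k. Since gcd(48, 81) = 3, dividing through by 3 this holds exactly when 27 ∣ 16k, and as gcd(16, 27) = 1, exactly when 27 ∣ k.
The smallest positive such k is 27.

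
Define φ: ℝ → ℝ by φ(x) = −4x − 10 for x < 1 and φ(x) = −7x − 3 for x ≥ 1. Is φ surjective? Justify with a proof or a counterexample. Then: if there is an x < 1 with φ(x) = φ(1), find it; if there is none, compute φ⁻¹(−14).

0

Both pieces are strictly decreasing (slopes −4 and −7), so each is injective on its own interval.
The left piece maps (−∞, 1) onto (−14, ∞); the right piece maps [1, ∞) onto (−∞, −10].
The union (−14, ∞) ∪ (−∞, −10] covers ℝ, so φ is surjective.
For the follow-up: the images overlap, so an x < 1 with φ(x) = φ(1) exists. φ(1) = −10; solving −4x − 10 = −10 for x < 1 gives x = (−10 + 10)/(−4) = 0.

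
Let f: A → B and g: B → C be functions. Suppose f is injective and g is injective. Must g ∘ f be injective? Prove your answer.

Suppose (g ∘ f)(a) = (g ∘ f)(b), i.e. g(f(a)) = g(f(b)).
Since g is injective, f(a) = f(b). Since f is injective, a = b. So g ∘ f is injective.

injective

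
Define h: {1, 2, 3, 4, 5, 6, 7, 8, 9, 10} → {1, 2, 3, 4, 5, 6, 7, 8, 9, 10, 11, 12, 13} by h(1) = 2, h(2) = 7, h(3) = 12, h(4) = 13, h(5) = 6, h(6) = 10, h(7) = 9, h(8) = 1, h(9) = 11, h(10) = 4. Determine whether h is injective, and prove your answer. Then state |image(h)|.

The values h(1), …, h(10) are 2, 7, 12, 13, 6, 10, 9, 1, 11, 4 — all distinct.
So h(u) = h(v) only when u = v, and h is injective.
The image of h is {1, 2, 4, 6, 7, 9, 10, 11, 12, 13}, which has 10 elements.

10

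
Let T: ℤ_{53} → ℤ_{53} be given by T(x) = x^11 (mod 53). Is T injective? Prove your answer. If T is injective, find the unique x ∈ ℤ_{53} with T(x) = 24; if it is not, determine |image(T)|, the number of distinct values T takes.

Since 53 is prime, the nonzero elements of ℤ_{53} form a cyclic group of order 52.
As gcd(11, 52) = 1, raising to the 11th power is a bijection on this group: if s^11 ≡ t^11 then (st^{−1})^11 = 1, and the only element of order dividing gcd(11, 52) = 1 is 1, so s = t.
With T(0) = 0 this makes T injective on all of ℤ_{53}, hence bijective (finite equal-size domain and codomain). In particular T is injective.
Since T is injective, we find the preimage of 24. The inverse of x ↦ x^11 on (ℤ_{53})^× is x ↦ x^19, because 11·19 = 209 = 4·52 + 1 ≡ 1 (mod 52) and x^{52} = 1 for x ≠ 0 (Fermat). So T⁻¹(24) = 24^19 mod 53.
Repeated squaring mod 53: 24^1 ≡ 24, 24^2 ≡ 24² = 576 ≡ 46, 24^4 ≡ 46² = 2116 ≡ 49, 24^8 ≡ 49² = 2401 ≡ 16, 24^16 ≡ 16² = 256 ≡ 44. Since 19 = 16 + 2 + 1, 24^19 ≡ 44·46·24: 44·46 = 2024 ≡ 10, then 10·24 = 240 ≡ 28. So 24^19 ≡ 28 (mod 53).
Hence T⁻¹(24) = 28.

28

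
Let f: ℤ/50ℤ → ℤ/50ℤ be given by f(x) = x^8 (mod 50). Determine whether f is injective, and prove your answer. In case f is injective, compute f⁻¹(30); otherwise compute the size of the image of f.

f(1) = 1^8 = 1.
f(7): Repeated squaring mod 50: 7^1 ≡ 7, 7^2 ≡ 7² = 49, 7^4 ≡ 49² = 2401 ≡ 1, 7^8 ≡ 1² = 1. So 7^8 ≡ 1 (mod 50).
So f(1) = f(7) = 1 while 1 ≠ 7, so f is not injective.
Since f is not injective, we determine |image(f)|. Computing x^8 mod 50 for each x (by repeated squaring, reducing mod 50 at every step), the values f(0), f(1), …, f(49) are: 0, 1, 6, 11, 36, 25, 16, 1, 16, 21, 0, 31, 46, 21, 6, 25, 46, 41, 26, 41, 0, 11, 36, 31, 26, 25, 26, 31, 36, 11, 0, 41, 26, 41, 46, 25, 6, 21, 46, 31, 0, 21, 16, 1, 16, 25, 36, 11, 6, 1.
The distinct values are {0, 1, 6, 11, 16, 21, 25, 26, 31, 36, 41, 46}; there are 12 of them.

12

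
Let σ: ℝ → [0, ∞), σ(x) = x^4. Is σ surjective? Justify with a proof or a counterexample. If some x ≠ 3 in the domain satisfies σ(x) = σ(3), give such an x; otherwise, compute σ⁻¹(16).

-3

For any y ∈ [0, ∞), x = y^{1/4} ∈ ℝ satisfies x^4 = y, so σ is surjective.
For the follow-up, such an x exists: taking x = −3 ∈ ℝ gives σ(−3) = 81 = σ(3) with −3 ≠ 3.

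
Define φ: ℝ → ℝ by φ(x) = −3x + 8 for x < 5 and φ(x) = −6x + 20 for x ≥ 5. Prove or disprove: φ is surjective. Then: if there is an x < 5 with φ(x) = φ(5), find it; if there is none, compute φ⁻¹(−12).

16/3

Both pieces are strictly decreasing (slopes −3 and −6), so each is injective on its own interval.
The left piece maps (−∞, 5) onto (−7, ∞); the right piece maps [5, ∞) onto (−∞, −10].
The union (−7, ∞) ∪ (−∞, −10] omits the interval between −7 and −10; in particular −7 has no preimage. So φ is not surjective.
Because the two images are disjoint, no x < 5 has φ(x) = φ(5), so we compute φ⁻¹(−12): −12 lies in (−∞, −10], so solve −6x + 20 = −12: x = (−12 − 20)/(−6) = 16/3.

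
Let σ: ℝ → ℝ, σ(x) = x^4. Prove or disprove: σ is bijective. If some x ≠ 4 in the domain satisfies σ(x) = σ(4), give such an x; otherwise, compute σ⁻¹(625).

σ(4) = 256 = (−4)^4 = σ(−4) (since 4 is even), with 4 ≠ −4. So σ is not injective, hence not bijective.
For the follow-up, such an x exists: taking x = −4 ∈ ℝ gives σ(−4) = 256 = σ(4) with −4 ≠ 4.

-4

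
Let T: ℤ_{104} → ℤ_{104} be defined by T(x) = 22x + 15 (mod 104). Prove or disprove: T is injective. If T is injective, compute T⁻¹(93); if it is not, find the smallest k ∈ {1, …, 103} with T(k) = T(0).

We have gcd(22, 104) = 2 > 1. Taking x_1 = 0 and x_2 = 52: T(0) = 15 and T(52) = 22·52 + 15 = 1159 ≡ 15 (mod 104).
So T(0) = T(52) while 0 ≠ 52, hence T is not injective.
Since T is not injective, we find the least positive k with T(k) = T(0): this means 22k ≡ 0 (mod 104), i.e. 104 ∣ 22k. Since gcd(22, 104) = 2, dividing through by 2 this holds exactly when 52 ∣ 11k, and as gcd(11, 52) = 1, exactly when 52 ∣ k.
The smallest positive such k is 52.

52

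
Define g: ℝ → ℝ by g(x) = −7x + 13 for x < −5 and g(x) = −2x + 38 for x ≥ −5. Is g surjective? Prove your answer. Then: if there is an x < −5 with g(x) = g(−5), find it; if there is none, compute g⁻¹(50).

Both pieces are strictly decreasing (slopes −7 and −2), so each is injective on its own interval.
The left piece maps (−∞, −5) onto (48, ∞); the right piece maps [−5, ∞) onto (−∞, 48].
These images together cover ℝ, so g is surjective.
Because the two images are disjoint, no x < −5 has g(x) = g(−5), so we compute g⁻¹(50): 50 lies in (48, ∞), so solve −7x + 13 = 50: x = (50 − 13)/(−7) = −37/7.

-37/7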